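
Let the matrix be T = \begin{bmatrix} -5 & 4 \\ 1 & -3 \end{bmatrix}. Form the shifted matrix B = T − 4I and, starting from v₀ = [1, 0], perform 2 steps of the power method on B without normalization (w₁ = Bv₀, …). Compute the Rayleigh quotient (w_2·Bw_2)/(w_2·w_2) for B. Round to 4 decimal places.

B = T − 4I has rows (-9, 4); (1, -7)
w1 = Bv₀ = (-9, 1)
w2 = Bw1 = (85, -16)
Bw2 = (-829, 197)
w2·Bw2 = -73617; w2·w2 = 7481; μ ≈ -73617/7481 = -9.8405

μ ≈ -9.8405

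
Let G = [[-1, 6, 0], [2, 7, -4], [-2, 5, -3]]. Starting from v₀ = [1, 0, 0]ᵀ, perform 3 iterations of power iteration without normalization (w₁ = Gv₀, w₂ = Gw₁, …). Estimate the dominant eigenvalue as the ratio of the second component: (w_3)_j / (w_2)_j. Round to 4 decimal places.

λ ≈ 4.7000

w1 = Gv₀ = (-1, 2, -2)
w2 = Gw1 = (13, 20, 18)
w3 = Gw2 = (107, 94, 20)
Ratio at component: 94 / 20 = 4.7000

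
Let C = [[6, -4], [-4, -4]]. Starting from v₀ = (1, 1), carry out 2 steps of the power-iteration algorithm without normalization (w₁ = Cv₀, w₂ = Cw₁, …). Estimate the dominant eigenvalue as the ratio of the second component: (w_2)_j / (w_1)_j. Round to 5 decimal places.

-3.00000

w1 = Cv₀ = (2, -8)
w2 = Cw1 = (44, 24)
Ratio at component: 24 / -8 = -3.00000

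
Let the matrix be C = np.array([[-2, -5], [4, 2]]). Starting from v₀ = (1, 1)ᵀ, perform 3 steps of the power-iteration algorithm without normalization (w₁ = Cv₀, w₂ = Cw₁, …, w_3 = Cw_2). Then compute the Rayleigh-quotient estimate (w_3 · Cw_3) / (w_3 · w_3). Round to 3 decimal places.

0.188

w1 = Cv₀ = ((-2)·1 + (-5)·1; 4·1 + 2·1) = (-7, 6)
w2 = Cw1 = ((-2)·(-7) + (-5)·6; 4·(-7) + 2·6) = (-16, -16)
w3 = Cw2 = (112, -96)
Cw3 = (256, 256)
w3·Cw3 = 112·256 + (-96)·256 = 4096; w3·w3 = 112·112 + (-96)·(-96) = 21760
λ ≈ 4096/21760 = 0.188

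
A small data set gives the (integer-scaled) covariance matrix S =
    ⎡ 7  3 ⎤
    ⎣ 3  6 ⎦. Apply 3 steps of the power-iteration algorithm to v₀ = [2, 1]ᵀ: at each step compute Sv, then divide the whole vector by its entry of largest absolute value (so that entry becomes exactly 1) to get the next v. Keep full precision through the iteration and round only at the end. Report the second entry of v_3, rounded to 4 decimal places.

Sv0 = (17.00000, 12.00000); divide by 17.00000 → v1 = (1.00000, 0.70588)
Sv1 = (9.11765, 7.23529); divide by 9.11765 → v2 = (1.00000, 0.79355)
Sv2 = (9.38065, 7.76129); divide by 9.38065 → v3 = (1.00000, 0.82737)
Requested entry of v3: 1203/1454 = 0.8274

0.8274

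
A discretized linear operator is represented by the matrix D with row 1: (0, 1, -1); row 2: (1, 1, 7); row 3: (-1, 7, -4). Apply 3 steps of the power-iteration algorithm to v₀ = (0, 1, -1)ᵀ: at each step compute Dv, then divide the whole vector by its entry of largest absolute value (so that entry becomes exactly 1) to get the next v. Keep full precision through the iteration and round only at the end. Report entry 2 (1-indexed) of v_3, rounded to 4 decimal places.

-0.6364

Dv0 = (2.00000, -6.00000, 11.00000); divide by 11.00000 → v1 = (0.18182, -0.54545, 1.00000)
Dv1 = (-1.54545, 6.63636, -8.00000); divide by -8.00000 → v2 = (0.19318, -0.82955, 1.00000)
Dv2 = (-1.82955, 6.36364, -10.00000); divide by -10.00000 → v3 = (0.18295, -0.63636, 1.00000)
Requested entry of v3: -560/880 = -0.6364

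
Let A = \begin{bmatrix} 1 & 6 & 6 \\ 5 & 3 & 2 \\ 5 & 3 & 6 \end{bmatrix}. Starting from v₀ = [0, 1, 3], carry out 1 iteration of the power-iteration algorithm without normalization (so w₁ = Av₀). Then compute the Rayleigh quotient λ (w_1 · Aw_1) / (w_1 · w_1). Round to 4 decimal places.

λ ≈ 11.2295

w1 = Av₀ = (1·0 + 6·1 + 6·3; 5·0 + 3·1 + 2·3; 5·0 + 3·1 + 6·3) = (24, 9, 21)
Aw1 = (204, 189, 273)
w1·Aw1 = 24·204 + 9·189 + 21·273 = 12330; w1·w1 = 24·24 + 9·9 + 21·21 = 1098
λ ≈ 12330/1098 = 11.2295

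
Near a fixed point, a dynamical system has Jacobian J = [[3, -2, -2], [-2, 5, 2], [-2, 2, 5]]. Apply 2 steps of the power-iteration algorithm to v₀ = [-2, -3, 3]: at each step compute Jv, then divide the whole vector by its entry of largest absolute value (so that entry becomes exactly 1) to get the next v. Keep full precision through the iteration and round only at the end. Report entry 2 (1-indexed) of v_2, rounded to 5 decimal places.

Jv0 = (-6.000000, -5.000000, 13.000000); divide by 13.000000 → v1 = (-0.461538, -0.384615, 1.000000)
Jv1 = (-2.615385, 1.000000, 5.153846); divide by 5.153846 → v2 = (-0.507463, 0.194030, 1.000000)
Requested entry of v2: 13/67 = 0.19403

0.19403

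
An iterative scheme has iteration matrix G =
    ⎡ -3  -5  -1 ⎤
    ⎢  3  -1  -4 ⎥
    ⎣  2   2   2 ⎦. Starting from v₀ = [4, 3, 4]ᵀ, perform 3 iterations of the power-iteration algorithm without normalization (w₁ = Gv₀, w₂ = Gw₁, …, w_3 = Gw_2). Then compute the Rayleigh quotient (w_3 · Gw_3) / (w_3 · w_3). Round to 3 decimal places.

λ ≈ -2.509

w1 = Gv₀ = ((-3)·4 + (-5)·3 + (-1)·4; 3·4 + (-1)·3 + (-4)·4; 2·4 + 2·3 + 2·4) = (-31, -7, 22)
w2 = Gw1 = ((-3)·(-31) + (-5)·(-7) + (-1)·22; 3·(-31) + (-1)·(-7) + (-4)·22; 2·(-31) + 2·(-7) + 2·22) = (106, -174, -32)
w3 = Gw2 = (584, 620, -200)
Gw3 = (-4652, 1932, 2008)
w3·Gw3 = 584·(-4652) + 620·1932 + (-200)·2008 = -1920528; w3·w3 = 584·584 + 620·620 + (-200)·(-200) = 765456
λ ≈ -1920528/765456 = -2.509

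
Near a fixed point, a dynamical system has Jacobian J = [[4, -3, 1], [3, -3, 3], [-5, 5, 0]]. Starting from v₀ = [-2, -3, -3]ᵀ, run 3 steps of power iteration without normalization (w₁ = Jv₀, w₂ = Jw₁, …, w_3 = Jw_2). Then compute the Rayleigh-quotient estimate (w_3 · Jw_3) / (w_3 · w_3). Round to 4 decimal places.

w1 = Jv₀ = (-2, -6, -5)
w2 = Jw1 = (5, -3, -20)
w3 = Jw2 = (9, -36, -40)
Jw3 = (104, 15, -225)
w3·Jw3 = 9·104 + (-36)·15 + (-40)·(-225) = 9396; w3·w3 = 9·9 + (-36)·(-36) + (-40)·(-40) = 2977
λ ≈ 9396/2977 = 3.1562

3.1562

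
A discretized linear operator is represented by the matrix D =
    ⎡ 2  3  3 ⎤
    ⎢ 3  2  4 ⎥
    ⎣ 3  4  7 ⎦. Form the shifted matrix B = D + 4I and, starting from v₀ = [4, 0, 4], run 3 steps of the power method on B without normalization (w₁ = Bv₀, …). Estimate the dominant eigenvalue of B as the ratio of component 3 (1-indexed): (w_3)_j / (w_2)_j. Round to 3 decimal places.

B = D + 4I has rows (6, 3, 3); (3, 6, 4); (3, 4, 11)
w1 = Bv₀ = (6·4 + 3·0 + 3·4; 3·4 + 6·0 + 4·4; 3·4 + 4·0 + 11·4) = (36, 28, 56)
w2 = Bw1 = (6·36 + 3·28 + 3·56; 3·36 + 6·28 + 4·56; 3·36 + 4·28 + 11·56) = (468, 500, 836)
w3 = Bw2 = (6816, 7748, 12600)
Ratio: 12600/836 = 15.072

μ ≈ 15.072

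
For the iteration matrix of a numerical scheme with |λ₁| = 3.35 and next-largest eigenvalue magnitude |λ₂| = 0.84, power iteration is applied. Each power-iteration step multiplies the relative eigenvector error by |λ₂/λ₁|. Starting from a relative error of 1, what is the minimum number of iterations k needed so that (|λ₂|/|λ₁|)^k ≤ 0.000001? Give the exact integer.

|λ₂/λ₁| = 0.84/3.35 = 0.25075
Need k ≥ ln(0.000001) / ln(0.25075) = -13.8155 / -1.3833 ≈ 9.987
Smallest integer k satisfying the bound: 10

10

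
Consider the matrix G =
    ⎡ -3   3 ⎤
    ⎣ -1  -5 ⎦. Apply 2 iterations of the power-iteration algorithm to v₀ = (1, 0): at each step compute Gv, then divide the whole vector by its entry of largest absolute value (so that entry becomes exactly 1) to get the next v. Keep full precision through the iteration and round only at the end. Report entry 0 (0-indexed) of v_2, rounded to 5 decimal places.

0.75000

Gv0 = (-3.000000, -1.000000); divide by -3.000000 → v1 = (1.000000, 0.333333)
Gv1 = (-2.000000, -2.666667); divide by -2.666667 → v2 = (0.750000, 1.000000)
Requested entry of v2: 6/8 = 0.75000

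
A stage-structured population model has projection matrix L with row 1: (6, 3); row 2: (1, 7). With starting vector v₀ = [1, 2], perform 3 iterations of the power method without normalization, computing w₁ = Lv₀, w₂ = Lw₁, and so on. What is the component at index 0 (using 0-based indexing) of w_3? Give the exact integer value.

w1 = Lv₀ = (12, 15)
w2 = Lw1 = (117, 117)
w3 = Lw2 = (1053, 936)
The requested component of w3 is 1053.

1053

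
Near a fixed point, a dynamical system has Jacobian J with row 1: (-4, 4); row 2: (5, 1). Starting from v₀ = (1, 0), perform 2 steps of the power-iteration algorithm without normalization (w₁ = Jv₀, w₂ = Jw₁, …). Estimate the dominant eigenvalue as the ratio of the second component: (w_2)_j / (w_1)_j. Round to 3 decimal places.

w1 = Jv₀ = (-4, 5)
w2 = Jw1 = (36, -15)
Ratio at component: -15 / 5 = -3.000

λ ≈ -3.000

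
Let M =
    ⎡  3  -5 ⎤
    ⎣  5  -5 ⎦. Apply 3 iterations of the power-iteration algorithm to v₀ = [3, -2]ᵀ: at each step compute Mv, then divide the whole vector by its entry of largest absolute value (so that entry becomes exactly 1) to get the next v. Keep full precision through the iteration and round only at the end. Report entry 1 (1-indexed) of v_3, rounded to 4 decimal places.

Mv0 = (19.00000, 25.00000); divide by 25.00000 → v1 = (0.76000, 1.00000)
Mv1 = (-2.72000, -1.20000); divide by -2.72000 → v2 = (1.00000, 0.44118)
Mv2 = (0.79412, 2.79412); divide by 2.79412 → v3 = (0.28421, 1.00000)
Requested entry of v3: -54/-190 = 0.2842

0.2842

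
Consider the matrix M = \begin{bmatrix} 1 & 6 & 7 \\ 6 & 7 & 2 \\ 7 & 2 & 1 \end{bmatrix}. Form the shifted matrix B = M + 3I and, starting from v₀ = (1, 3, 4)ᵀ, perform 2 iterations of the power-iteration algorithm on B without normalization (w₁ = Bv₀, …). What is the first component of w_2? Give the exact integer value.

667

B = M + 3I has rows (4, 6, 7); (6, 10, 2); (7, 2, 4)
w1 = Bv₀ = (50, 44, 29)
w2 = Bw1 = (667, 798, 554)
Requested component of w2: 667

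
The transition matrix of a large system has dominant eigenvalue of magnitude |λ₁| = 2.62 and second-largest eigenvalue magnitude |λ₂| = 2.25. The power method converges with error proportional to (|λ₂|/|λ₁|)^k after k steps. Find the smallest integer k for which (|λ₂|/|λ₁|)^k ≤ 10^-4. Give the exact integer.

|λ₂/λ₁| = 2.25/2.62 = 0.85878
Need k ≥ ln(10^-4) / ln(0.85878) = -9.2103 / -0.1522 ≈ 60.497
Smallest integer k satisfying the bound: 61

61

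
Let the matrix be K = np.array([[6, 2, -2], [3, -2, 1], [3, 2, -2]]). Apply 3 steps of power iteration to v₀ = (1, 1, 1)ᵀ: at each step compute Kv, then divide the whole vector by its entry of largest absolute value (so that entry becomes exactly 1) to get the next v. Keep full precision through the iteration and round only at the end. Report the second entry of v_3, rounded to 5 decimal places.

Kv0 = (6.000000, 2.000000, 3.000000); divide by 6.000000 → v1 = (1.000000, 0.333333, 0.500000)
Kv1 = (5.666667, 2.833333, 2.666667); divide by 5.666667 → v2 = (1.000000, 0.500000, 0.470588)
Kv2 = (6.058824, 2.470588, 3.058824); divide by 6.058824 → v3 = (1.000000, 0.407767, 0.504854)
Requested entry of v3: 84/206 = 0.40777

0.40777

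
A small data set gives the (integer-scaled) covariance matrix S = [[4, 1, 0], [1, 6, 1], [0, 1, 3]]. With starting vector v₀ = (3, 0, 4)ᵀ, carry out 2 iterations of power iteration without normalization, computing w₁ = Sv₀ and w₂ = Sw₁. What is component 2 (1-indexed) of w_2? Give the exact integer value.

66

w1 = Sv₀ = (12, 7, 12)
w2 = Sw1 = (55, 66, 43)
The requested component of w2 is 66.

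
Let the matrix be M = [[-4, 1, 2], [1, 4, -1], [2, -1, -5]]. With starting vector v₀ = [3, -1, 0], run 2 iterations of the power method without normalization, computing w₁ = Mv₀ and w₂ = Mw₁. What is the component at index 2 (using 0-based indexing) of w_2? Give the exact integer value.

-60

w1 = Mv₀ = (-13, -1, 7)
w2 = Mw1 = (65, -24, -60)
The requested component of w2 is -60.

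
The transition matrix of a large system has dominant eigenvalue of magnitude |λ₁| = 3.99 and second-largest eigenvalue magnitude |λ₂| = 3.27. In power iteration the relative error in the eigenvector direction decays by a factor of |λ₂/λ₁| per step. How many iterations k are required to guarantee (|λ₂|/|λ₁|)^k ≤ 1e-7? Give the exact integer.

|λ₂/λ₁| = 3.27/3.99 = 0.81955
Need k ≥ ln(1e-7) / ln(0.81955) = -16.1181 / -0.1990 ≈ 80.995
Smallest integer k satisfying the bound: 81

81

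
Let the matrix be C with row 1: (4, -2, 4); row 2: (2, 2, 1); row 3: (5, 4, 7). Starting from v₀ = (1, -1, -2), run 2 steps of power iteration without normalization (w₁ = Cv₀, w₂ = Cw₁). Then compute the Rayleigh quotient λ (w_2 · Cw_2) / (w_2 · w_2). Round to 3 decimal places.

λ ≈ 10.543

w1 = Cv₀ = (-2, -2, -13)
w2 = Cw1 = (-56, -21, -109)
Cw2 = (-618, -263, -1127)
w2·Cw2 = (-56)·(-618) + (-21)·(-263) + (-109)·(-1127) = 162974; w2·w2 = (-56)·(-56) + (-21)·(-21) + (-109)·(-109) = 15458
λ ≈ 162974/15458 = 10.543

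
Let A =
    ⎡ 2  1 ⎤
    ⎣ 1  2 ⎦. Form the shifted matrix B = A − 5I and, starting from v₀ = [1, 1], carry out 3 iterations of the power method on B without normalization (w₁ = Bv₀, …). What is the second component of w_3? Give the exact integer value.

-8

B = A − 5I has rows (-3, 1); (1, -3)
w1 = Bv₀ = ((-3)·1 + 1·1; 1·1 + (-3)·1) = (-2, -2)
w2 = Bw1 = ((-3)·(-2) + 1·(-2); 1·(-2) + (-3)·(-2)) = (4, 4)
w3 = Bw2 = (-8, -8)
Requested component of w3: -8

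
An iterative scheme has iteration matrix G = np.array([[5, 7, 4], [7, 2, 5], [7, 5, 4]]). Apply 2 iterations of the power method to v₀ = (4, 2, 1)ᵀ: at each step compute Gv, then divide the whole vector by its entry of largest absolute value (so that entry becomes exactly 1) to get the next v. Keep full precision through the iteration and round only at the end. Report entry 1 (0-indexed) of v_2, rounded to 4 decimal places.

Gv0 = (38.00000, 37.00000, 42.00000); divide by 42.00000 → v1 = (0.90476, 0.88095, 1.00000)
Gv1 = (14.69048, 13.09524, 14.73810); divide by 14.73810 → v2 = (0.99677, 0.88853, 1.00000)
Requested entry of v2: 550/619 = 0.8885

0.8885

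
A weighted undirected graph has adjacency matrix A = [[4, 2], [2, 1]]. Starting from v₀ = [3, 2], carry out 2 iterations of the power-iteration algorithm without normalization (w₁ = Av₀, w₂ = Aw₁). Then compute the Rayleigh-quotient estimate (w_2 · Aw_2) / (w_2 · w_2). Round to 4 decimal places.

w1 = Av₀ = (16, 8)
w2 = Aw1 = (80, 40)
Aw2 = (400, 200)
w2·Aw2 = 80·400 + 40·200 = 40000; w2·w2 = 80·80 + 40·40 = 8000
λ ≈ 40000/8000 = 5.0000

5.0000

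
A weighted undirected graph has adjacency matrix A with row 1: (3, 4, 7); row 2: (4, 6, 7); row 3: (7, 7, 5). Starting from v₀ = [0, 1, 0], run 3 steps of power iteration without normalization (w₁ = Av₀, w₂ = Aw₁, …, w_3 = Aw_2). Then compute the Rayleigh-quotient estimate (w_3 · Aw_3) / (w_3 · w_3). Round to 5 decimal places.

16.88344

w1 = Av₀ = (3·0 + 4·1 + 7·0; 4·0 + 6·1 + 7·0; 7·0 + 7·1 + 5·0) = (4, 6, 7)
w2 = Aw1 = (3·4 + 4·6 + 7·7; 4·4 + 6·6 + 7·7; 7·4 + 7·6 + 5·7) = (85, 101, 105)
w3 = Aw2 = (1394, 1681, 1827)
Aw3 = (23695, 28451, 30660)
w3·Aw3 = 1394·23695 + 1681·28451 + 1827·30660 = 136872781; w3·w3 = 1394·1394 + 1681·1681 + 1827·1827 = 8106926
λ ≈ 136872781/8106926 = 16.88344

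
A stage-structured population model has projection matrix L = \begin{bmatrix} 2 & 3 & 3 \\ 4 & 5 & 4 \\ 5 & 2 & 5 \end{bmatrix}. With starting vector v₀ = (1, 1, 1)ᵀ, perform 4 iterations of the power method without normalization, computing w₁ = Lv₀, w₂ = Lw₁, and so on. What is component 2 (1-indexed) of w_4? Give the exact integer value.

17445

w1 = Lv₀ = (2·1 + 3·1 + 3·1; 4·1 + 5·1 + 4·1; 5·1 + 2·1 + 5·1) = (8, 13, 12)
w2 = Lw1 = (2·8 + 3·13 + 3·12; 4·8 + 5·13 + 4·12; 5·8 + 2·13 + 5·12) = (91, 145, 126)
w3 = Lw2 = (995, 1593, 1375)
w4 = Lw3 = (10894, 17445, 15036)
The requested component of w4 is 17445.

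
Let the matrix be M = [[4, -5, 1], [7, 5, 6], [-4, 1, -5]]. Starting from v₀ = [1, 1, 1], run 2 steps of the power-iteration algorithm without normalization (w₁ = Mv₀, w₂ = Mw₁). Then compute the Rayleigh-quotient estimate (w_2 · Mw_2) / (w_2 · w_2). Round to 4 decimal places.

3.8208

w1 = Mv₀ = (4·1 + (-5)·1 + 1·1; 7·1 + 5·1 + 6·1; (-4)·1 + 1·1 + (-5)·1) = (0, 18, -8)
w2 = Mw1 = (4·0 + (-5)·18 + 1·(-8); 7·0 + 5·18 + 6·(-8); (-4)·0 + 1·18 + (-5)·(-8)) = (-98, 42, 58)
Mw2 = (-544, -128, 144)
w2·Mw2 = (-98)·(-544) + 42·(-128) + 58·144 = 56288; w2·w2 = (-98)·(-98) + 42·42 + 58·58 = 14732
λ ≈ 56288/14732 = 3.8208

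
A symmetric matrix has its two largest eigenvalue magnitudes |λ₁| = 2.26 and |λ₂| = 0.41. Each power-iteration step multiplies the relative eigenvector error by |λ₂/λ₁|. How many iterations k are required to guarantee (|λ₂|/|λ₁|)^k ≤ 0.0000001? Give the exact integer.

10

|λ₂/λ₁| = 0.41/2.26 = 0.18142
Need k ≥ ln(0.0000001) / ln(0.18142) = -16.1181 / -1.7070 ≈ 9.443
Smallest integer k satisfying the bound: 10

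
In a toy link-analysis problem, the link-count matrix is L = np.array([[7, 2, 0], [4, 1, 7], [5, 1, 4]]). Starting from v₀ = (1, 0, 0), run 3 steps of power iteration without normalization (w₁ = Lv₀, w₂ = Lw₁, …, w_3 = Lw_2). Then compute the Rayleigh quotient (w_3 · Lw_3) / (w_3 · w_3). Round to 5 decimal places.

9.75557

w1 = Lv₀ = (7·1 + 2·0 + 0·0; 4·1 + 1·0 + 7·0; 5·1 + 1·0 + 4·0) = (7, 4, 5)
w2 = Lw1 = (7·7 + 2·4 + 0·5; 4·7 + 1·4 + 7·5; 5·7 + 1·4 + 4·5) = (57, 67, 59)
w3 = Lw2 = (533, 708, 588)
Lw3 = (5147, 6956, 5725)
w3·Lw3 = 533·5147 + 708·6956 + 588·5725 = 11034499; w3·w3 = 533·533 + 708·708 + 588·588 = 1131097
λ ≈ 11034499/1131097 = 9.75557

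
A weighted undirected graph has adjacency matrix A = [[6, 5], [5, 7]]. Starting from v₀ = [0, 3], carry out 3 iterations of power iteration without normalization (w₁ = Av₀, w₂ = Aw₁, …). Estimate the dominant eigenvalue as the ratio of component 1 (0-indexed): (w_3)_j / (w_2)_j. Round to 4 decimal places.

λ ≈ 11.3919

w1 = Av₀ = (6·0 + 5·3; 5·0 + 7·3) = (15, 21)
w2 = Aw1 = (6·15 + 5·21; 5·15 + 7·21) = (195, 222)
w3 = Aw2 = (2280, 2529)
Ratio at component: 2529 / 222 = 11.3919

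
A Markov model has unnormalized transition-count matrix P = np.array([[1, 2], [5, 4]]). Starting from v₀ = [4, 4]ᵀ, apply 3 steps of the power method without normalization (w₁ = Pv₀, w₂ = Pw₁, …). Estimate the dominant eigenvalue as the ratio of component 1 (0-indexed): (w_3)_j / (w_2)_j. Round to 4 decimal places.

λ ≈ 6.0588

w1 = Pv₀ = (12, 36)
w2 = Pw1 = (84, 204)
w3 = Pw2 = (492, 1236)
Ratio at component: 1236 / 204 = 6.0588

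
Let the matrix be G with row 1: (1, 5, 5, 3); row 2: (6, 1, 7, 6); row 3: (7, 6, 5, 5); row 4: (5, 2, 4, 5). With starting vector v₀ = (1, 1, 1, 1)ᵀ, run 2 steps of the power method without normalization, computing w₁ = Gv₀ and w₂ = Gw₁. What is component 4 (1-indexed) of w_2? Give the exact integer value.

282

w1 = Gv₀ = (1·1 + 5·1 + 5·1 + 3·1; 6·1 + 1·1 + 7·1 + 6·1; 7·1 + 6·1 + 5·1 + 5·1; 5·1 + 2·1 + 4·1 + 5·1) = (14, 20, 23, 16)
w2 = Gw1 = (1·14 + 5·20 + 5·23 + 3·16; 6·14 + 1·20 + 7·23 + 6·16; 7·14 + 6·20 + 5·23 + 5·16; 5·14 + 2·20 + 4·23 + 5·16) = (277, 361, 413, 282)
The requested component of w2 is 282.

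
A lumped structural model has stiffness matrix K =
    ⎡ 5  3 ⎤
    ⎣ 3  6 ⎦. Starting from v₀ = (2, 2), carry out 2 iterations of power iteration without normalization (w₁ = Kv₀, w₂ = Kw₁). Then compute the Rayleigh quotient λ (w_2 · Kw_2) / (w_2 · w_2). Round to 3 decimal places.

λ ≈ 8.541

w1 = Kv₀ = (16, 18)
w2 = Kw1 = (134, 156)
Kw2 = (1138, 1338)
w2·Kw2 = 134·1138 + 156·1338 = 361220; w2·w2 = 134·134 + 156·156 = 42292
λ ≈ 361220/42292 = 8.541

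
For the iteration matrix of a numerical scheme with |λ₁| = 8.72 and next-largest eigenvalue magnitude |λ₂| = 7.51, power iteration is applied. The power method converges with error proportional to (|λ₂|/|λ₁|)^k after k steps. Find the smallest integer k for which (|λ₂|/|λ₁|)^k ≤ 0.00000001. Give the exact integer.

124

|λ₂/λ₁| = 7.51/8.72 = 0.86124
Need k ≥ ln(0.00000001) / ln(0.86124) = -18.4207 / -0.1494 ≈ 123.311
Smallest integer k satisfying the bound: 124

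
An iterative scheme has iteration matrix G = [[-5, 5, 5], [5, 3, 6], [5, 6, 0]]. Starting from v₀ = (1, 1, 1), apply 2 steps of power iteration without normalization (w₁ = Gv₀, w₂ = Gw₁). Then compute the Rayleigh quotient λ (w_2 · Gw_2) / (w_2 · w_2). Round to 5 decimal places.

w1 = Gv₀ = ((-5)·1 + 5·1 + 5·1; 5·1 + 3·1 + 6·1; 5·1 + 6·1 + 0·1) = (5, 14, 11)
w2 = Gw1 = ((-5)·5 + 5·14 + 5·11; 5·5 + 3·14 + 6·11; 5·5 + 6·14 + 0·11) = (100, 133, 109)
Gw2 = (710, 1553, 1298)
w2·Gw2 = 100·710 + 133·1553 + 109·1298 = 419031; w2·w2 = 100·100 + 133·133 + 109·109 = 39570
λ ≈ 419031/39570 = 10.58961

10.58961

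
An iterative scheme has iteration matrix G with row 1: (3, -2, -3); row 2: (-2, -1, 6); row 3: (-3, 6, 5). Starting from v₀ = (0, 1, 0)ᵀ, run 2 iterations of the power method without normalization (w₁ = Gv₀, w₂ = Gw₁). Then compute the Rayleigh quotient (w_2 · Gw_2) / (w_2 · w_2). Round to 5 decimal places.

w1 = Gv₀ = (3·0 + (-2)·1 + (-3)·0; (-2)·0 + (-1)·1 + 6·0; (-3)·0 + 6·1 + 5·0) = (-2, -1, 6)
w2 = Gw1 = (3·(-2) + (-2)·(-1) + (-3)·6; (-2)·(-2) + (-1)·(-1) + 6·6; (-3)·(-2) + 6·(-1) + 5·6) = (-22, 41, 30)
Gw2 = (-238, 183, 462)
w2·Gw2 = (-22)·(-238) + 41·183 + 30·462 = 26599; w2·w2 = (-22)·(-22) + 41·41 + 30·30 = 3065
λ ≈ 26599/3065 = 8.67830

λ ≈ 8.67830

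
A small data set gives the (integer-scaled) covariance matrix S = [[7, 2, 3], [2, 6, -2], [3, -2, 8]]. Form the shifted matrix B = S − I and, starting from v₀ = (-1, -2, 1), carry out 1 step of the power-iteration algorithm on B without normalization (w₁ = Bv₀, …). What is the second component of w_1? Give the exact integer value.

B = S − I has rows (6, 2, 3); (2, 5, -2); (3, -2, 7)
w1 = Bv₀ = (-7, -14, 8)
Requested component of w1: -14

-14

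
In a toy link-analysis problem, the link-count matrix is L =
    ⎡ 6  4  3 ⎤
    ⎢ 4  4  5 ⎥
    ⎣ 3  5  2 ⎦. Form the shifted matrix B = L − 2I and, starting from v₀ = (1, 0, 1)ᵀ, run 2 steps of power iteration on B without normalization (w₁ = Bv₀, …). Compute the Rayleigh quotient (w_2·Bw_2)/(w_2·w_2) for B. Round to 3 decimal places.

B = L − 2I has rows (4, 4, 3); (4, 2, 5); (3, 5, 0)
w1 = Bv₀ = (7, 9, 3)
w2 = Bw1 = (73, 61, 66)
Bw2 = (734, 744, 524)
w2·Bw2 = 133550; w2·w2 = 13406; μ ≈ 133550/13406 = 9.962

μ ≈ 9.962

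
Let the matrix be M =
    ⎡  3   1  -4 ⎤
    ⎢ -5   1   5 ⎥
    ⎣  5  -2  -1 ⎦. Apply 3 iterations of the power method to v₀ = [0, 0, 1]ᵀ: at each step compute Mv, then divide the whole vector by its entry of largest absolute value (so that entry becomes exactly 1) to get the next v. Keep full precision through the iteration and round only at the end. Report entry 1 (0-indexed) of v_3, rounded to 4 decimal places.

Mv0 = (-4.00000, 5.00000, -1.00000); divide by 5.00000 → v1 = (-0.80000, 1.00000, -0.20000)
Mv1 = (-0.60000, 4.00000, -5.80000); divide by -5.80000 → v2 = (0.10345, -0.68966, 1.00000)
Mv2 = (-4.37931, 3.79310, 0.89655); divide by -4.37931 → v3 = (1.00000, -0.86614, -0.20472)
Requested entry of v3: -110/127 = -0.8661

-0.8661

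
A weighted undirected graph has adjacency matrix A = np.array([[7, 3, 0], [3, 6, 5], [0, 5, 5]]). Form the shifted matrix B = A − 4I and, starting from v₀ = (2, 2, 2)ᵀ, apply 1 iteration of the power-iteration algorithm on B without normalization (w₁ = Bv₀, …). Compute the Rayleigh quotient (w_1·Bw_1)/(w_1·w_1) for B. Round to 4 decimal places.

μ ≈ 7.5814

B = A − 4I has rows (3, 3, 0); (3, 2, 5); (0, 5, 1)
w1 = Bv₀ = (3·2 + 3·2 + 0·2; 3·2 + 2·2 + 5·2; 0·2 + 5·2 + 1·2) = (12, 20, 12)
Bw1 = (96, 136, 112)
w1·Bw1 = 5216; w1·w1 = 688; μ ≈ 5216/688 = 7.5814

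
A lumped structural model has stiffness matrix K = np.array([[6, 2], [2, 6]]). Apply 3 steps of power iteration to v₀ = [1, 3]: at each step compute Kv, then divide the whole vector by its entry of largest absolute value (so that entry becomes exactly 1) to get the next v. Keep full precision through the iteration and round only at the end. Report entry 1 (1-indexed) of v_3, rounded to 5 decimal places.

0.88235

Kv0 = (12.000000, 20.000000); divide by 20.000000 → v1 = (0.600000, 1.000000)
Kv1 = (5.600000, 7.200000); divide by 7.200000 → v2 = (0.777778, 1.000000)
Kv2 = (6.666667, 7.555556); divide by 7.555556 → v3 = (0.882353, 1.000000)
Requested entry of v3: 960/1088 = 0.88235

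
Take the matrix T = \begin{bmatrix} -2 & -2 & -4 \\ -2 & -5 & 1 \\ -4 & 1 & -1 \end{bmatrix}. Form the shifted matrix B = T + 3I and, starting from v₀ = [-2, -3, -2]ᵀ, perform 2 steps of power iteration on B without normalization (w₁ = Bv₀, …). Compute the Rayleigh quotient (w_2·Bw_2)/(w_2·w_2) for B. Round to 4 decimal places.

B = T + 3I has rows (1, -2, -4); (-2, -2, 1); (-4, 1, 2)
w1 = Bv₀ = (1·(-2) + (-2)·(-3) + (-4)·(-2); (-2)·(-2) + (-2)·(-3) + 1·(-2); (-4)·(-2) + 1·(-3) + 2·(-2)) = (12, 8, 1)
w2 = Bw1 = (1·12 + (-2)·8 + (-4)·1; (-2)·12 + (-2)·8 + 1·1; (-4)·12 + 1·8 + 2·1) = (-8, -39, -38)
Bw2 = (222, 56, -83)
w2·Bw2 = -806; w2·w2 = 3029; μ ≈ -806/3029 = -0.2661

-0.2661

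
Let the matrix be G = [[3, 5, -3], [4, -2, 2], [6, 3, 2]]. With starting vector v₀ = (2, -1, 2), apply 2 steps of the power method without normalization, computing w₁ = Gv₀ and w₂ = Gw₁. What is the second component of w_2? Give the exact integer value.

-22

w1 = Gv₀ = (-5, 14, 13)
w2 = Gw1 = (16, -22, 38)
The requested component of w2 is -22.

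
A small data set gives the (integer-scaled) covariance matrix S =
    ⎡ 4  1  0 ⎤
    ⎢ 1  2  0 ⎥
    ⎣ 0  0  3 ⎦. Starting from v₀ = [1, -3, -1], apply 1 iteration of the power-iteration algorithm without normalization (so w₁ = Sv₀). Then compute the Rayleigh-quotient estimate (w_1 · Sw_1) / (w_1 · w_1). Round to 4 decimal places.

λ ≈ 2.0286

w1 = Sv₀ = (4·1 + 1·(-3) + 0·(-1); 1·1 + 2·(-3) + 0·(-1); 0·1 + 0·(-3) + 3·(-1)) = (1, -5, -3)
Sw1 = (-1, -9, -9)
w1·Sw1 = 1·(-1) + (-5)·(-9) + (-3)·(-9) = 71; w1·w1 = 1·1 + (-5)·(-5) + (-3)·(-3) = 35
λ ≈ 71/35 = 2.0286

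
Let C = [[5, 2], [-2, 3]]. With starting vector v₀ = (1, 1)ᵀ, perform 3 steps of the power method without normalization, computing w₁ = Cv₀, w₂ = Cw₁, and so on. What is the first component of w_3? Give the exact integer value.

w1 = Cv₀ = (5·1 + 2·1; (-2)·1 + 3·1) = (7, 1)
w2 = Cw1 = (5·7 + 2·1; (-2)·7 + 3·1) = (37, -11)
w3 = Cw2 = (163, -107)
The requested component of w3 is 163.

163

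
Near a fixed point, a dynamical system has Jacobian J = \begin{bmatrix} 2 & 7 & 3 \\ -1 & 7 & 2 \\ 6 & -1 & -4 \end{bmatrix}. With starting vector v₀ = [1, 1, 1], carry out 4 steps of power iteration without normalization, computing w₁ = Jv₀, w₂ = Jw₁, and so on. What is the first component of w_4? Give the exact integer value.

w1 = Jv₀ = (12, 8, 1)
w2 = Jw1 = (83, 46, 60)
w3 = Jw2 = (668, 359, 212)
w4 = Jw3 = (4485, 2269, 2801)
The requested component of w4 is 4485.

4485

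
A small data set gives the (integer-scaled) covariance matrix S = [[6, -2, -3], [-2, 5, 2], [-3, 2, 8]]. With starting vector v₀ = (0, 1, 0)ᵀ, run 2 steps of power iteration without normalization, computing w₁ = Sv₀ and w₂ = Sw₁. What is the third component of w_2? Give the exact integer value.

32

w1 = Sv₀ = (6·0 + (-2)·1 + (-3)·0; (-2)·0 + 5·1 + 2·0; (-3)·0 + 2·1 + 8·0) = (-2, 5, 2)
w2 = Sw1 = (6·(-2) + (-2)·5 + (-3)·2; (-2)·(-2) + 5·5 + 2·2; (-3)·(-2) + 2·5 + 8·2) = (-28, 33, 32)
The requested component of w2 is 32.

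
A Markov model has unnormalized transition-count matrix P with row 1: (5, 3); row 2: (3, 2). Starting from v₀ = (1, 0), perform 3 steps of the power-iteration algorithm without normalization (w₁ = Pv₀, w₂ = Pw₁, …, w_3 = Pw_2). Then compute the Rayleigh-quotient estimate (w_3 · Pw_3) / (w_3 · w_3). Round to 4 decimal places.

w1 = Pv₀ = (5, 3)
w2 = Pw1 = (34, 21)
w3 = Pw2 = (233, 144)
Pw3 = (1597, 987)
w3·Pw3 = 233·1597 + 144·987 = 514229; w3·w3 = 233·233 + 144·144 = 75025
λ ≈ 514229/75025 = 6.8541

λ ≈ 6.8541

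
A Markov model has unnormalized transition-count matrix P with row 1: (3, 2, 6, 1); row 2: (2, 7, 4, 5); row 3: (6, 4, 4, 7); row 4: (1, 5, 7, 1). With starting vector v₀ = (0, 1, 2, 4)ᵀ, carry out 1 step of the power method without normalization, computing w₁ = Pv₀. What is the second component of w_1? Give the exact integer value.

35

w1 = Pv₀ = (18, 35, 40, 23)
The requested component of w1 is 35.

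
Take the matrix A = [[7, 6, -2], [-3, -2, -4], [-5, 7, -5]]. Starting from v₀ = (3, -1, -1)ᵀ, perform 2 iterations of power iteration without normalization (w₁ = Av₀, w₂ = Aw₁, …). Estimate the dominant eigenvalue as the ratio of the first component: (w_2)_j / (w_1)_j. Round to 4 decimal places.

λ ≈ 7.9412

w1 = Av₀ = (17, -3, -17)
w2 = Aw1 = (135, 23, -21)
Ratio at component: 135 / 17 = 7.9412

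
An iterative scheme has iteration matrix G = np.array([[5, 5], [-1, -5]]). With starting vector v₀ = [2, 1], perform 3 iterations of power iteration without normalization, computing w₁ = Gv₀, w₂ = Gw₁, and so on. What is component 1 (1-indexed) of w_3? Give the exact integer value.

300

w1 = Gv₀ = (15, -7)
w2 = Gw1 = (40, 20)
w3 = Gw2 = (300, -140)
The requested component of w3 is 300.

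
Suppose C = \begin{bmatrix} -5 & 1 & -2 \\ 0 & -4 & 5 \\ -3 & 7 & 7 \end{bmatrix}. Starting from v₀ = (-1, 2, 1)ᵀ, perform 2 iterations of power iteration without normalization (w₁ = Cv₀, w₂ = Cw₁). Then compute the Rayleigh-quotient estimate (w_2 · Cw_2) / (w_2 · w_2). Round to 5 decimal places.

6.71052

w1 = Cv₀ = (5, -3, 24)
w2 = Cw1 = (-76, 132, 132)
Cw2 = (248, 132, 2076)
w2·Cw2 = (-76)·248 + 132·132 + 132·2076 = 272608; w2·w2 = (-76)·(-76) + 132·132 + 132·132 = 40624
λ ≈ 272608/40624 = 6.71052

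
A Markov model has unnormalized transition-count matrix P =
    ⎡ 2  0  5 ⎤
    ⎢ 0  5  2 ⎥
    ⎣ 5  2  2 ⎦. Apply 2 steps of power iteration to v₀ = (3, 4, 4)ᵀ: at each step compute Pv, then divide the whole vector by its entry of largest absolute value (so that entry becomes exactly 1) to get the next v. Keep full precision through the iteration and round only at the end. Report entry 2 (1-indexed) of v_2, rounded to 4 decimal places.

Pv0 = (26.00000, 28.00000, 31.00000); divide by 31.00000 → v1 = (0.83871, 0.90323, 1.00000)
Pv1 = (6.67742, 6.51613, 8.00000); divide by 8.00000 → v2 = (0.83468, 0.81452, 1.00000)
Requested entry of v2: 202/248 = 0.8145

0.8145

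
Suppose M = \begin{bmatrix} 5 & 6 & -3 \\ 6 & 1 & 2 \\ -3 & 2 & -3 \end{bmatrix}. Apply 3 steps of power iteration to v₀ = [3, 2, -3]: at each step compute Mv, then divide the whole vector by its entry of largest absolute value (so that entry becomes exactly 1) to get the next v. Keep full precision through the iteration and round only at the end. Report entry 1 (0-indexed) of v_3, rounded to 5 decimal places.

0.52834

Mv0 = (36.000000, 14.000000, 4.000000); divide by 36.000000 → v1 = (1.000000, 0.388889, 0.111111)
Mv1 = (7.000000, 6.611111, -2.555556); divide by 7.000000 → v2 = (1.000000, 0.944444, -0.365079)
Mv2 = (11.761905, 6.214286, -0.015873); divide by 11.761905 → v3 = (1.000000, 0.528340, -0.001350)
Requested entry of v3: 1566/2964 = 0.52834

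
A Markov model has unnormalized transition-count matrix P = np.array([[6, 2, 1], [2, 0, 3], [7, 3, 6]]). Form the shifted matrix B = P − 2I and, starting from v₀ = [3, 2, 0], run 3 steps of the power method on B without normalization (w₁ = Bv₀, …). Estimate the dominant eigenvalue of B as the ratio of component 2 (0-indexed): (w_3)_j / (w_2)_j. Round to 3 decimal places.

B = P − 2I has rows (4, 2, 1); (2, -2, 3); (7, 3, 4)
w1 = Bv₀ = (4·3 + 2·2 + 1·0; 2·3 + (-2)·2 + 3·0; 7·3 + 3·2 + 4·0) = (16, 2, 27)
w2 = Bw1 = (4·16 + 2·2 + 1·27; 2·16 + (-2)·2 + 3·27; 7·16 + 3·2 + 4·27) = (95, 109, 226)
w3 = Bw2 = (824, 650, 1896)
Ratio: 1896/226 = 8.389

μ ≈ 8.389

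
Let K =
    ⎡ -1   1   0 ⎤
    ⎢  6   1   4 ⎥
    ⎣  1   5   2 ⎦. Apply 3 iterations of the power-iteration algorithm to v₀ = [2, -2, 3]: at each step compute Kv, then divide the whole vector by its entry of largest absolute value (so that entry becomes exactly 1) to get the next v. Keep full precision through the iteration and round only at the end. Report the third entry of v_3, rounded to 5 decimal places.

Kv0 = (-4.000000, 22.000000, -2.000000); divide by 22.000000 → v1 = (-0.181818, 1.000000, -0.090909)
Kv1 = (1.181818, -0.454545, 4.636364); divide by 4.636364 → v2 = (0.254902, -0.098039, 1.000000)
Kv2 = (-0.352941, 5.431373, 1.764706); divide by 5.431373 → v3 = (-0.064982, 1.000000, 0.324910)
Requested entry of v3: 180/554 = 0.32491

0.32491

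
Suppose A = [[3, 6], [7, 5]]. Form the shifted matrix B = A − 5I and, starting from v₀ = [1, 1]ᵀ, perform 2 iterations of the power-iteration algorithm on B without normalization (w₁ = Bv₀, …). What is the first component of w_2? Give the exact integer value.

B = A − 5I has rows (-2, 6); (7, 0)
w1 = Bv₀ = (4, 7)
w2 = Bw1 = (34, 28)
Requested component of w2: 34

34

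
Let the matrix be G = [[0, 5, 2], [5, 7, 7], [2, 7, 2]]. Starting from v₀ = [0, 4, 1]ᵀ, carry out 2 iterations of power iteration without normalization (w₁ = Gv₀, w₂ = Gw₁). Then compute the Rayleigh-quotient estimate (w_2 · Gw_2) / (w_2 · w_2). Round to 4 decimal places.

w1 = Gv₀ = (0·0 + 5·4 + 2·1; 5·0 + 7·4 + 7·1; 2·0 + 7·4 + 2·1) = (22, 35, 30)
w2 = Gw1 = (0·22 + 5·35 + 2·30; 5·22 + 7·35 + 7·30; 2·22 + 7·35 + 2·30) = (235, 565, 349)
Gw2 = (3523, 7573, 5123)
w2·Gw2 = 235·3523 + 565·7573 + 349·5123 = 6894577; w2·w2 = 235·235 + 565·565 + 349·349 = 496251
λ ≈ 6894577/496251 = 13.8933

13.8933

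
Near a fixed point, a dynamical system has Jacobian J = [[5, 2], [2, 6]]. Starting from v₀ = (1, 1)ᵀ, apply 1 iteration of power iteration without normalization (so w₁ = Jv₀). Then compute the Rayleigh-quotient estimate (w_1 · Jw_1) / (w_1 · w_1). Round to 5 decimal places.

7.54867

w1 = Jv₀ = (7, 8)
Jw1 = (51, 62)
w1·Jw1 = 7·51 + 8·62 = 853; w1·w1 = 7·7 + 8·8 = 113
λ ≈ 853/113 = 7.54867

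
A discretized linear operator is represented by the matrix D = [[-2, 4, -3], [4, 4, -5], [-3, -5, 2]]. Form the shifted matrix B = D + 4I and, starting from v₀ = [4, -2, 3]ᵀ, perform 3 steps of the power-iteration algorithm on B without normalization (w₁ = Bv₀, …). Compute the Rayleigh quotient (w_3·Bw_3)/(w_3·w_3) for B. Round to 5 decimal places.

14.15287

B = D + 4I has rows (2, 4, -3); (4, 8, -5); (-3, -5, 6)
w1 = Bv₀ = (2·4 + 4·(-2) + (-3)·3; 4·4 + 8·(-2) + (-5)·3; (-3)·4 + (-5)·(-2) + 6·3) = (-9, -15, 16)
w2 = Bw1 = (2·(-9) + 4·(-15) + (-3)·16; 4·(-9) + 8·(-15) + (-5)·16; (-3)·(-9) + (-5)·(-15) + 6·16) = (-126, -236, 198)
w3 = Bw2 = (-1790, -3382, 2746)
Bw3 = (-25346, -47946, 38756)
w3·Bw3 = 313946688; w3·w3 = 22182540; μ ≈ 313946688/22182540 = 14.15287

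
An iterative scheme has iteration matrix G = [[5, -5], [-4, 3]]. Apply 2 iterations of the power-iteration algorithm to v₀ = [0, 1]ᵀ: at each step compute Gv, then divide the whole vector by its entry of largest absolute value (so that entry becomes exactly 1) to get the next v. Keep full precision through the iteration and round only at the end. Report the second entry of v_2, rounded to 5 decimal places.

Gv0 = (-5.000000, 3.000000); divide by -5.000000 → v1 = (1.000000, -0.600000)
Gv1 = (8.000000, -5.800000); divide by 8.000000 → v2 = (1.000000, -0.725000)
Requested entry of v2: 29/-40 = -0.72500

-0.72500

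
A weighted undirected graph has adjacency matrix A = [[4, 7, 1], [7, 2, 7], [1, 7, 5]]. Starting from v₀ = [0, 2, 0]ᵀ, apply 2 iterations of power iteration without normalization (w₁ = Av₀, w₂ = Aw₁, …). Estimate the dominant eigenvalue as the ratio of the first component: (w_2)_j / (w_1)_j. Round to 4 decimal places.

w1 = Av₀ = (14, 4, 14)
w2 = Aw1 = (98, 204, 112)
Ratio at component: 98 / 14 = 7.0000

λ ≈ 7.0000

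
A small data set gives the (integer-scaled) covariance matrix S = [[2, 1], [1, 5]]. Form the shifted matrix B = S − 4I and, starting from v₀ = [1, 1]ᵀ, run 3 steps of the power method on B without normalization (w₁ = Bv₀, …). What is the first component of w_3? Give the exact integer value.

-7

B = S − 4I has rows (-2, 1); (1, 1)
w1 = Bv₀ = ((-2)·1 + 1·1; 1·1 + 1·1) = (-1, 2)
w2 = Bw1 = ((-2)·(-1) + 1·2; 1·(-1) + 1·2) = (4, 1)
w3 = Bw2 = (-7, 5)
Requested component of w3: -7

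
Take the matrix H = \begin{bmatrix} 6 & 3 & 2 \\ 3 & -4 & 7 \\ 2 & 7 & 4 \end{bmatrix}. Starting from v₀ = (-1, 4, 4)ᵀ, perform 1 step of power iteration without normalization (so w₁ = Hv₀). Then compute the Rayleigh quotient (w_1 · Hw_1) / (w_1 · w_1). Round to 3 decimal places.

λ ≈ 7.990

w1 = Hv₀ = (6·(-1) + 3·4 + 2·4; 3·(-1) + (-4)·4 + 7·4; 2·(-1) + 7·4 + 4·4) = (14, 9, 42)
Hw1 = (195, 300, 259)
w1·Hw1 = 14·195 + 9·300 + 42·259 = 16308; w1·w1 = 14·14 + 9·9 + 42·42 = 2041
λ ≈ 16308/2041 = 7.990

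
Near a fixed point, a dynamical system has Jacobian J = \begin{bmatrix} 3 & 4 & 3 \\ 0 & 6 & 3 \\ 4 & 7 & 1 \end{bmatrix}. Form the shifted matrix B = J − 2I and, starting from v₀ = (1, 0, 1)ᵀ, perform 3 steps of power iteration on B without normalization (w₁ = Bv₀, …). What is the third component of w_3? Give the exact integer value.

213

B = J − 2I has rows (1, 4, 3); (0, 4, 3); (4, 7, -1)
w1 = Bv₀ = (4, 3, 3)
w2 = Bw1 = (25, 21, 34)
w3 = Bw2 = (211, 186, 213)
Requested component of w3: 213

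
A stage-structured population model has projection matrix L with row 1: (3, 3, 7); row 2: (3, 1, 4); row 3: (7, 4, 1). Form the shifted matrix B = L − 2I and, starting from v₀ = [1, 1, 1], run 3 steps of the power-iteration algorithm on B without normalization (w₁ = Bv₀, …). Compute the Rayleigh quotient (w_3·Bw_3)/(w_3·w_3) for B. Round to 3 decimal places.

B = L − 2I has rows (1, 3, 7); (3, -1, 4); (7, 4, -1)
w1 = Bv₀ = (1·1 + 3·1 + 7·1; 3·1 + (-1)·1 + 4·1; 7·1 + 4·1 + (-1)·1) = (11, 6, 10)
w2 = Bw1 = (1·11 + 3·6 + 7·10; 3·11 + (-1)·6 + 4·10; 7·11 + 4·6 + (-1)·10) = (99, 67, 91)
w3 = Bw2 = (937, 594, 870)
Bw3 = (8809, 5697, 8065)
w3·Bw3 = 18654601; w3·w3 = 1987705; μ ≈ 18654601/1987705 = 9.385

μ ≈ 9.385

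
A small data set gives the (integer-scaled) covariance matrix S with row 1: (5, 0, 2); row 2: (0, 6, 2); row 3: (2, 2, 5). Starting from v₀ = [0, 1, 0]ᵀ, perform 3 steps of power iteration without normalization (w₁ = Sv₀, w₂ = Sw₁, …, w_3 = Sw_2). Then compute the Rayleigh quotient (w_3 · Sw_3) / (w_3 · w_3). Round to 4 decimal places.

7.8742

w1 = Sv₀ = (5·0 + 0·1 + 2·0; 0·0 + 6·1 + 2·0; 2·0 + 2·1 + 5·0) = (0, 6, 2)
w2 = Sw1 = (5·0 + 0·6 + 2·2; 0·0 + 6·6 + 2·2; 2·0 + 2·6 + 5·2) = (4, 40, 22)
w3 = Sw2 = (64, 284, 198)
Sw3 = (716, 2100, 1686)
w3·Sw3 = 64·716 + 284·2100 + 198·1686 = 976052; w3·w3 = 64·64 + 284·284 + 198·198 = 123956
λ ≈ 976052/123956 = 7.8742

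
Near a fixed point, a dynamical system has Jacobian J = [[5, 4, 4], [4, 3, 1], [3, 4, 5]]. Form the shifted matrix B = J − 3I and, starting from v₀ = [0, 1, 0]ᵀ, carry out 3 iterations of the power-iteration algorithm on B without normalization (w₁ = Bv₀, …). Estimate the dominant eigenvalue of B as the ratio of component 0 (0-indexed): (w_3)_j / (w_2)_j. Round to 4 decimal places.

8.6667

B = J − 3I has rows (2, 4, 4); (4, 0, 1); (3, 4, 2)
w1 = Bv₀ = (2·0 + 4·1 + 4·0; 4·0 + 0·1 + 1·0; 3·0 + 4·1 + 2·0) = (4, 0, 4)
w2 = Bw1 = (2·4 + 4·0 + 4·4; 4·4 + 0·0 + 1·4; 3·4 + 4·0 + 2·4) = (24, 20, 20)
w3 = Bw2 = (208, 116, 192)
Ratio: 208/24 = 8.6667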